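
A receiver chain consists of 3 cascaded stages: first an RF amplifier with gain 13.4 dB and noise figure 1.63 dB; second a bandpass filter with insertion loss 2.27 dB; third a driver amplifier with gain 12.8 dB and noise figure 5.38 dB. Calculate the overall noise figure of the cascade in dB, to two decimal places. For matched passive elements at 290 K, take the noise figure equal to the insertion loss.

Convert to linear (a loss of L dB is a gain of −L dB): F_i = 10^(NF_i/10), G_i = 10^(G_i,dB/10)
  Stage 1: F_1 = 10^(1.63/10) = 1.455, G_1 = 10^(13.4/10) = 21.88
  Stage 2: F_2 = 10^(2.27/10) = 1.687, G_2 = 10^(−2.27/10) = 0.5929
  Stage 3: F_3 = 10^(5.38/10) = 3.451, G_3 = 10^(12.8/10) = 19.05
Friis cascade:
  F = 1.455 + (1.687 − 1)/21.88 + (3.451 − 1)/12.97 = 1.676
NF = 10 log₁₀(1.676) = 2.24 dB

2.24 dB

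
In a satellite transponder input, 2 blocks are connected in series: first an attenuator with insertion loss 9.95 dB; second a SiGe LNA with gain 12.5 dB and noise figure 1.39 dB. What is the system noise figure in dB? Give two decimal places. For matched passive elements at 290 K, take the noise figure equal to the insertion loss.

Convert to linear (a loss of L dB is a gain of −L dB): F_i = 10^(NF_i/10), G_i = 10^(G_i,dB/10)
  Stage 1: F_1 = 10^(9.95/10) = 9.886, G_1 = 10^(−9.95/10) = 0.1012
  Stage 2: F_2 = 10^(1.39/10) = 1.377, G_2 = 10^(12.5/10) = 17.78
Friis cascade:
  F = 9.886 + (1.377 − 1)/0.1012 = 13.61
NF = 10 log₁₀(13.61) = 11.34 dB

11.34 dB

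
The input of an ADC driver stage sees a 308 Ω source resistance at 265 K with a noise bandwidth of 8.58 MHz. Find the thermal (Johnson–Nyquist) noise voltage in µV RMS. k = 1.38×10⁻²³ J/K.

6.22 µV

V_n = √(4kTRB)
4kTRB = 4 × 1.38×10⁻²³ × 265 × 3.08×10² × 8.58×10⁶ = 3.87×10⁻¹¹ V²
V_n = √(3.87×10⁻¹¹) = 6.22×10⁻⁶ V = 6.22 µV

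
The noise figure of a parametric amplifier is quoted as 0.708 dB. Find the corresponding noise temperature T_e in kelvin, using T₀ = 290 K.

F = 10^(0.708/10) = 1.17706
T_e = (F − 1)·T₀ = (1.17706 − 1) × 290 = 51.3 K

51.3 K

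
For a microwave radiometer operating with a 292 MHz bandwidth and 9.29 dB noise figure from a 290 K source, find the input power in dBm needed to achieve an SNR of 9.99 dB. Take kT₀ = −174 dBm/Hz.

Sensitivity = −174 + 10 log₁₀(B) + NF + SNR_min
= −174 + 84.65 + 9.29 + 9.99
= −70.07 dBm → −70.1 dBm

−70.1 dBm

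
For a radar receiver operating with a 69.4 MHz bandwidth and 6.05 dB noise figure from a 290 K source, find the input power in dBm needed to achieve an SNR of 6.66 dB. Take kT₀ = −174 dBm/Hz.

Sensitivity = −174 + 10 log₁₀(B) + NF + SNR_min
= −174 + 78.41 + 6.05 + 6.66
= −82.88 dBm → −82.9 dBm

−82.9 dBm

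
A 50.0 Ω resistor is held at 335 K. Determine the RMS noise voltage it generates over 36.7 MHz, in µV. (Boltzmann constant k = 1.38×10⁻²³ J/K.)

5.83 µV

V_n = √(4kTRB)
4kTRB = 4 × 1.38×10⁻²³ × 335 × 5.00×10¹ × 3.67×10⁷ = 3.39×10⁻¹¹ V²
V_n = √(3.39×10⁻¹¹) = 5.83×10⁻⁶ V = 5.83 µV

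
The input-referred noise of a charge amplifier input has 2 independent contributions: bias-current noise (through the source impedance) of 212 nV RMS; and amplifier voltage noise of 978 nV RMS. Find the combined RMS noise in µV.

Uncorrelated sources add in power (mean-square): V_tot = √(ΣV_i²)
V_tot = √[(2.12×10⁻⁷)² + (9.78×10⁻⁷)²] = 1.00×10⁻⁶ V = 1.00 µV

1.00 µV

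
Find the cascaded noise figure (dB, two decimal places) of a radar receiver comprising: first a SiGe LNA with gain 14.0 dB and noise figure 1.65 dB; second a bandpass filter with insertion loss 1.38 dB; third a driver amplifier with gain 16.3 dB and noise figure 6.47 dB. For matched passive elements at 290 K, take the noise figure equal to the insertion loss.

2.21 dB

Convert to linear (a loss of L dB is a gain of −L dB): F_i = 10^(NF_i/10), G_i = 10^(G_i,dB/10)
  Stage 1: F_1 = 10^(1.65/10) = 1.462, G_1 = 10^(14.0/10) = 25.12
  Stage 2: F_2 = 10^(1.38/10) = 1.374, G_2 = 10^(−1.38/10) = 0.7278
  Stage 3: F_3 = 10^(6.47/10) = 4.436, G_3 = 10^(16.3/10) = 42.66
Friis cascade:
  F = 1.462 + (1.374 − 1)/25.12 + (4.436 − 1)/18.28 = 1.665
NF = 10 log₁₀(1.665) = 2.21 dB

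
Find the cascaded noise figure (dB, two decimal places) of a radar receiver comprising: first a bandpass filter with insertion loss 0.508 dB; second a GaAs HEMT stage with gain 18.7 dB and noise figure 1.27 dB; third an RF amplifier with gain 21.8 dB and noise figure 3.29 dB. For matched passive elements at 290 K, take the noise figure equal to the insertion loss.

1.83 dB

Convert to linear (a loss of L dB is a gain of −L dB): F_i = 10^(NF_i/10), G_i = 10^(G_i,dB/10)
  Stage 1: F_1 = 10^(0.508/10) = 1.124, G_1 = 10^(−0.508/10) = 0.8896
  Stage 2: F_2 = 10^(1.27/10) = 1.340, G_2 = 10^(18.7/10) = 74.13
  Stage 3: F_3 = 10^(3.29/10) = 2.133, G_3 = 10^(21.8/10) = 151.4
Friis cascade:
  F = 1.124 + (1.340 − 1)/0.8896 + (2.133 − 1)/65.95 = 1.523
NF = 10 log₁₀(1.523) = 1.83 dB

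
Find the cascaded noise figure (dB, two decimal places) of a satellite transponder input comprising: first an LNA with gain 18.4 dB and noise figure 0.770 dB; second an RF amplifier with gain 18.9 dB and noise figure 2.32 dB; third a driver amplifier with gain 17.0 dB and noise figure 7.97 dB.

0.81 dB

Convert to linear (a loss of L dB is a gain of −L dB): F_i = 10^(NF_i/10), G_i = 10^(G_i,dB/10)
  Stage 1: F_1 = 10^(0.770/10) = 1.194, G_1 = 10^(18.4/10) = 69.18
  Stage 2: F_2 = 10^(2.32/10) = 1.706, G_2 = 10^(18.9/10) = 77.62
  Stage 3: F_3 = 10^(7.97/10) = 6.266, G_3 = 10^(17.0/10) = 50.12
Friis cascade:
  F = 1.194 + (1.706 − 1)/69.18 + (6.266 − 1)/5370 = 1.205
NF = 10 log₁₀(1.205) = 0.81 dB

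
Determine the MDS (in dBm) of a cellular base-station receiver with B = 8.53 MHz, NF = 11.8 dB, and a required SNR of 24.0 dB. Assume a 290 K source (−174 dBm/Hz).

Sensitivity = −174 + 10 log₁₀(B) + NF + SNR_min
= −174 + 69.31 + 11.8 + 24.0
= −68.89 dBm → −68.9 dBm

−68.9 dBm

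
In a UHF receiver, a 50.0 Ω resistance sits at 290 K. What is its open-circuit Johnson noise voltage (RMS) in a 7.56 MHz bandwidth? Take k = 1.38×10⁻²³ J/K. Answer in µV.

V_n = √(4kTRB)
4kTRB = 4 × 1.38×10⁻²³ × 290 × 5.00×10¹ × 7.56×10⁶ = 6.05×10⁻¹² V²
V_n = √(6.05×10⁻¹²) = 2.46×10⁻⁶ V = 2.46 µV

2.46 µV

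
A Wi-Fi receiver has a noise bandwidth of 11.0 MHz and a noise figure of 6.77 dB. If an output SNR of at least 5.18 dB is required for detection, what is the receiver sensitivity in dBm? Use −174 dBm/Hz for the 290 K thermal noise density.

−91.6 dBm

Sensitivity = −174 + 10 log₁₀(B) + NF + SNR_min
= −174 + 70.41 + 6.77 + 5.18
= −91.64 dBm → −91.6 dBm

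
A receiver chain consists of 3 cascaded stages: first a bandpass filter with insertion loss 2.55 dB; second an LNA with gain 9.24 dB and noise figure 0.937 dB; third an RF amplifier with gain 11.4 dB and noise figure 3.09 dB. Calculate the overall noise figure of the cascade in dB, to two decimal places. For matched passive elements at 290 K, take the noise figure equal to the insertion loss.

3.90 dB

Convert to linear (a loss of L dB is a gain of −L dB): F_i = 10^(NF_i/10), G_i = 10^(G_i,dB/10)
  Stage 1: F_1 = 10^(2.55/10) = 1.799, G_1 = 10^(−2.55/10) = 0.5559
  Stage 2: F_2 = 10^(0.937/10) = 1.241, G_2 = 10^(9.24/10) = 8.395
  Stage 3: F_3 = 10^(3.09/10) = 2.037, G_3 = 10^(11.4/10) = 13.80
Friis cascade:
  F = 1.799 + (1.241 − 1)/0.5559 + (2.037 − 1)/4.667 = 2.454
NF = 10 log₁₀(2.454) = 3.90 dB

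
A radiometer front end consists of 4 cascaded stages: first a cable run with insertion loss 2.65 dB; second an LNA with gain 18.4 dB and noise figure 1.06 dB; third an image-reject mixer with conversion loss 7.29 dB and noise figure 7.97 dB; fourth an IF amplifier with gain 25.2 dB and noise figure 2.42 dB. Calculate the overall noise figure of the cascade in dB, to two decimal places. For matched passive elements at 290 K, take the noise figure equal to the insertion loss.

4.14 dB

Convert to linear (a loss of L dB is a gain of −L dB): F_i = 10^(NF_i/10), G_i = 10^(G_i,dB/10)
  Stage 1: F_1 = 10^(2.65/10) = 1.841, G_1 = 10^(−2.65/10) = 0.5433
  Stage 2: F_2 = 10^(1.06/10) = 1.276, G_2 = 10^(18.4/10) = 69.18
  Stage 3: F_3 = 10^(7.97/10) = 6.266, G_3 = 10^(−7.29/10) = 0.1866
  Stage 4: F_4 = 10^(2.42/10) = 1.746, G_4 = 10^(25.2/10) = 331.1
Friis cascade:
  F = 1.841 + (1.276 − 1)/0.5433 + (6.266 − 1)/37.58 + (1.746 − 1)/7.015 = 2.596
NF = 10 log₁₀(2.596) = 4.14 dB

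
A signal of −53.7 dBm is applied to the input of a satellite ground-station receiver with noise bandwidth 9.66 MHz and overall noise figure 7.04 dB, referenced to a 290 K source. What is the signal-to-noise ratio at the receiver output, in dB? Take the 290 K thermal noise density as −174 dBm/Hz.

Noise floor: N = −174 + 10 log₁₀(B) + NF
10 log₁₀(9.66×10⁶) = 69.85 dB
N = −174 + 69.85 + 7.04 = −97.11 dBm
SNR = P_sig − N = −53.7 − (−97.11) = 43.41 dB → 43.4 dB

43.4 dB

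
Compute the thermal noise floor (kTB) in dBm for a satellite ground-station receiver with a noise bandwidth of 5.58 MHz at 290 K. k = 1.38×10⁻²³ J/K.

−106.5 dBm

P_n = kTB = 1.38×10⁻²³ × 290 × 5.58×10⁶ = 2.23×10⁻¹⁴ W
In dBm: 10 log₁₀(2.23×10⁻¹⁴ / 10⁻³) = −106.5 dBm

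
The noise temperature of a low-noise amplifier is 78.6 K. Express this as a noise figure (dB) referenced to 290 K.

1.04 dB

F = 1 + T_e/T₀ = 1 + 78.6/290 = 1.27103
NF = 10 log₁₀(1.27103) = 1.04 dB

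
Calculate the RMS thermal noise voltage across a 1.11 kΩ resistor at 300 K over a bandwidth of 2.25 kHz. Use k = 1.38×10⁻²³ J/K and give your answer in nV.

V_n = √(4kTRB)
4kTRB = 4 × 1.38×10⁻²³ × 300 × 1.11×10³ × 2.25×10³ = 4.14×10⁻¹⁴ V²
V_n = √(4.14×10⁻¹⁴) = 2.03×10⁻⁷ V = 203 nV

203 nV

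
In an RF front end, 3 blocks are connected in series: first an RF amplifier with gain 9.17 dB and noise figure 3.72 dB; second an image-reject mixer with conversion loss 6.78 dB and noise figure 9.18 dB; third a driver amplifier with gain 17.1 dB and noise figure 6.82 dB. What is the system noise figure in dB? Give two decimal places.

7.35 dB

Convert to linear (a loss of L dB is a gain of −L dB): F_i = 10^(NF_i/10), G_i = 10^(G_i,dB/10)
  Stage 1: F_1 = 10^(3.72/10) = 2.355, G_1 = 10^(9.17/10) = 8.260
  Stage 2: F_2 = 10^(9.18/10) = 8.279, G_2 = 10^(−6.78/10) = 0.2099
  Stage 3: F_3 = 10^(6.82/10) = 4.808, G_3 = 10^(17.1/10) = 51.29
Friis cascade:
  F = 2.355 + (8.279 − 1)/8.260 + (4.808 − 1)/1.734 = 5.433
NF = 10 log₁₀(5.433) = 7.35 dB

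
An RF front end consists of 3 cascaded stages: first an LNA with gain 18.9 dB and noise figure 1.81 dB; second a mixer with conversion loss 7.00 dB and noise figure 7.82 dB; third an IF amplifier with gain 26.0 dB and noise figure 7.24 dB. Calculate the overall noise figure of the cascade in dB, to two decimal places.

2.69 dB

Convert to linear (a loss of L dB is a gain of −L dB): F_i = 10^(NF_i/10), G_i = 10^(G_i,dB/10)
  Stage 1: F_1 = 10^(1.81/10) = 1.517, G_1 = 10^(18.9/10) = 77.62
  Stage 2: F_2 = 10^(7.82/10) = 6.053, G_2 = 10^(−7.00/10) = 0.1995
  Stage 3: F_3 = 10^(7.24/10) = 5.297, G_3 = 10^(26.0/10) = 398.1
Friis cascade:
  F = 1.517 + (6.053 − 1)/77.62 + (5.297 − 1)/15.49 = 1.860
NF = 10 log₁₀(1.860) = 2.69 dB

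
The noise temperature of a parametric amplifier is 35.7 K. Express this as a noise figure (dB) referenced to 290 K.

F = 1 + T_e/T₀ = 1 + 35.7/290 = 1.1231
NF = 10 log₁₀(1.1231) = 0.504 dB

0.504 dB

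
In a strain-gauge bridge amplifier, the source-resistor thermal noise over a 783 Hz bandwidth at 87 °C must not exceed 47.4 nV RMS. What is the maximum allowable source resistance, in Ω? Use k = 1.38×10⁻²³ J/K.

T = 87 °C + 273.15 = 360.15 K
Johnson–Nyquist: V_n = √(4kTRB) ⇒ R = V_n² / (4kTB)
4kTB = 4 × 1.38×10⁻²³ × 360.15 × 7.83×10² = 1.56×10⁻¹⁷
R = (4.74×10⁻⁸)² / 1.56×10⁻¹⁷ = 1.44×10² Ω = 144 Ω

144 Ω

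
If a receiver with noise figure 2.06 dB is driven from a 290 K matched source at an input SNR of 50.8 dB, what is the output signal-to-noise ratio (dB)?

48.74 dB

By definition F = SNR_in/SNR_out, so in dB: SNR_out = SNR_in − NF
SNR_out = 50.8 − 2.06 = 48.74 dB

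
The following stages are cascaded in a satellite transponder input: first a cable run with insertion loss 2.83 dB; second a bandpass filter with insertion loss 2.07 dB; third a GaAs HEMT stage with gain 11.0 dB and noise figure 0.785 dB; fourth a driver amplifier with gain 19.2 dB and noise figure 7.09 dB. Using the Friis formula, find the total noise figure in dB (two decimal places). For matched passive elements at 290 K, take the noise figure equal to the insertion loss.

Convert to linear (a loss of L dB is a gain of −L dB): F_i = 10^(NF_i/10), G_i = 10^(G_i,dB/10)
  Stage 1: F_1 = 10^(2.83/10) = 1.919, G_1 = 10^(−2.83/10) = 0.5212
  Stage 2: F_2 = 10^(2.07/10) = 1.611, G_2 = 10^(−2.07/10) = 0.6209
  Stage 3: F_3 = 10^(0.785/10) = 1.198, G_3 = 10^(11.0/10) = 12.59
  Stage 4: F_4 = 10^(7.09/10) = 5.117, G_4 = 10^(19.2/10) = 83.18
Friis cascade:
  F = 1.919 + (1.611 − 1)/0.5212 + (1.198 − 1)/0.3236 + (5.117 − 1)/4.074 = 4.713
NF = 10 log₁₀(4.713) = 6.73 dB

6.73 dB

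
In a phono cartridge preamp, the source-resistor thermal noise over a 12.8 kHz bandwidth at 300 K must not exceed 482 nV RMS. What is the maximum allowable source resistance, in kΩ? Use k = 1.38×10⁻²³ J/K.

Johnson–Nyquist: V_n = √(4kTRB) ⇒ R = V_n² / (4kTB)
4kTB = 4 × 1.38×10⁻²³ × 300 × 1.28×10⁴ = 2.12×10⁻¹⁶
R = (4.82×10⁻⁷)² / 2.12×10⁻¹⁶ = 1.10×10³ Ω = 1.10 kΩ

1.10 kΩ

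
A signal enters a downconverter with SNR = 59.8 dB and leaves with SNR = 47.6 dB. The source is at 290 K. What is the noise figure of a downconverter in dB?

12.2 dB

NF (dB) = SNR_in(dB) − SNR_out(dB) when the source is at T₀
NF = 59.8 − 47.6 = 12.2 dB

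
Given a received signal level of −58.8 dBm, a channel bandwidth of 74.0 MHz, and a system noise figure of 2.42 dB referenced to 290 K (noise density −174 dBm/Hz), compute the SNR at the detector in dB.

Noise floor: N = −174 + 10 log₁₀(B) + NF
10 log₁₀(7.40×10⁷) = 78.69 dB
N = −174 + 78.69 + 2.42 = −92.89 dBm
SNR = P_sig − N = −58.8 − (−92.89) = 34.09 dB → 34.1 dB

34.1 dB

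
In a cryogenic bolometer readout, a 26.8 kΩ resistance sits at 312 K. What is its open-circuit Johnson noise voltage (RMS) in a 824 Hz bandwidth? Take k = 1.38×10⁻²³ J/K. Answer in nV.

617 nV

V_n = √(4kTRB)
4kTRB = 4 × 1.38×10⁻²³ × 312 × 2.68×10⁴ × 8.24×10² = 3.80×10⁻¹³ V²
V_n = √(3.80×10⁻¹³) = 6.17×10⁻⁷ V = 617 nV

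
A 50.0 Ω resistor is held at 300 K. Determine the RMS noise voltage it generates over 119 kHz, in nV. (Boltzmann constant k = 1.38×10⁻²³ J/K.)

V_n = √(4kTRB)
4kTRB = 4 × 1.38×10⁻²³ × 300 × 5.00×10¹ × 1.19×10⁵ = 9.85×10⁻¹⁴ V²
V_n = √(9.85×10⁻¹⁴) = 3.14×10⁻⁷ V = 314 nV

314 nV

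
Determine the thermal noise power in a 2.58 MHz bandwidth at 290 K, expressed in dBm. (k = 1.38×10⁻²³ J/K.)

P_n = kTB = 1.38×10⁻²³ × 290 × 2.58×10⁶ = 1.03×10⁻¹⁴ W
In dBm: 10 log₁₀(1.03×10⁻¹⁴ / 10⁻³) = −109.9 dBm

−109.9 dBm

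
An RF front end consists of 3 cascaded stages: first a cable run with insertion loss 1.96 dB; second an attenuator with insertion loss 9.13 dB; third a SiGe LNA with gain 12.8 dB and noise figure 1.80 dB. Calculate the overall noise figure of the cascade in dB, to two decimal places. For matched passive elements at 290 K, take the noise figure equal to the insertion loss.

12.89 dB

Convert to linear (a loss of L dB is a gain of −L dB): F_i = 10^(NF_i/10), G_i = 10^(G_i,dB/10)
  Stage 1: F_1 = 10^(1.96/10) = 1.570, G_1 = 10^(−1.96/10) = 0.6368
  Stage 2: F_2 = 10^(9.13/10) = 8.185, G_2 = 10^(−9.13/10) = 0.1222
  Stage 3: F_3 = 10^(1.80/10) = 1.514, G_3 = 10^(12.8/10) = 19.05
Friis cascade:
  F = 1.570 + (8.185 − 1)/0.6368 + (1.514 − 1)/0.07780 = 19.45
NF = 10 log₁₀(19.45) = 12.89 dB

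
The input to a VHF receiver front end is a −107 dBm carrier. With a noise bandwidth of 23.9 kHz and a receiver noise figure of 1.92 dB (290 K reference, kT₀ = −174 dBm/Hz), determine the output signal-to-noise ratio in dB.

21.3 dB

Noise floor: N = −174 + 10 log₁₀(B) + NF
10 log₁₀(2.39×10⁴) = 43.78 dB
N = −174 + 43.78 + 1.92 = −128.30 dBm
SNR = P_sig − N = −107 − (−128.30) = 21.30 dB → 21.3 dB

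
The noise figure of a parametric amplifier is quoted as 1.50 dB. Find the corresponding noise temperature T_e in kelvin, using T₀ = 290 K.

F = 10^(1.50/10) = 1.41254
T_e = (F − 1)·T₀ = (1.41254 − 1) × 290 = 120 K

120 K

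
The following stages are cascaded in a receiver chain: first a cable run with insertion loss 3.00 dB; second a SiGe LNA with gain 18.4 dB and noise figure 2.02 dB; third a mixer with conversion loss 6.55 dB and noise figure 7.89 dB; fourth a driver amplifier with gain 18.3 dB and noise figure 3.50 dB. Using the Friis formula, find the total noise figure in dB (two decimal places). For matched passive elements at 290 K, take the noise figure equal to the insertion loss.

Convert to linear (a loss of L dB is a gain of −L dB): F_i = 10^(NF_i/10), G_i = 10^(G_i,dB/10)
  Stage 1: F_1 = 10^(3.00/10) = 1.995, G_1 = 10^(−3.00/10) = 0.5012
  Stage 2: F_2 = 10^(2.02/10) = 1.592, G_2 = 10^(18.4/10) = 69.18
  Stage 3: F_3 = 10^(7.89/10) = 6.152, G_3 = 10^(−6.55/10) = 0.2213
  Stage 4: F_4 = 10^(3.50/10) = 2.239, G_4 = 10^(18.3/10) = 67.61
Friis cascade:
  F = 1.995 + (1.592 − 1)/0.5012 + (6.152 − 1)/34.67 + (2.239 − 1)/7.674 = 3.487
NF = 10 log₁₀(3.487) = 5.42 dB

5.42 dB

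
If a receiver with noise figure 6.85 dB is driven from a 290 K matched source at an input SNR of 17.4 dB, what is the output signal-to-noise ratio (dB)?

By definition F = SNR_in/SNR_out, so in dB: SNR_out = SNR_in − NF
SNR_out = 17.4 − 6.85 = 10.55 dB

10.55 dB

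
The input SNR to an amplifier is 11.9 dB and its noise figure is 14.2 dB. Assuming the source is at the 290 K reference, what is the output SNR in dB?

−2.3 dB

By definition F = SNR_in/SNR_out, so in dB: SNR_out = SNR_in − NF
SNR_out = 11.9 − 14.2 = −2.3 dB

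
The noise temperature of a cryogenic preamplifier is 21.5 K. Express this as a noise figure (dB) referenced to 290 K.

0.311 dB

F = 1 + T_e/T₀ = 1 + 21.5/290 = 1.07414
NF = 10 log₁₀(1.07414) = 0.311 dB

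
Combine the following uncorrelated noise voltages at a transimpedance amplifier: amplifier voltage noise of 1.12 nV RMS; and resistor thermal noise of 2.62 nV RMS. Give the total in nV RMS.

Uncorrelated sources add in power (mean-square): V_tot = √(ΣV_i²)
V_tot = √[(1.12×10⁻⁹)² + (2.62×10⁻⁹)²] = 2.85×10⁻⁹ V = 2.85 nV

2.85 nV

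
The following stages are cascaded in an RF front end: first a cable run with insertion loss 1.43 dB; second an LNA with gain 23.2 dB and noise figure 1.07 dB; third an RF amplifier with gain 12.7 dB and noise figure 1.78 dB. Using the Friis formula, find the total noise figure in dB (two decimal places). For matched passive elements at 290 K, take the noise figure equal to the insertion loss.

Convert to linear (a loss of L dB is a gain of −L dB): F_i = 10^(NF_i/10), G_i = 10^(G_i,dB/10)
  Stage 1: F_1 = 10^(1.43/10) = 1.390, G_1 = 10^(−1.43/10) = 0.7194
  Stage 2: F_2 = 10^(1.07/10) = 1.279, G_2 = 10^(23.2/10) = 208.9
  Stage 3: F_3 = 10^(1.78/10) = 1.507, G_3 = 10^(12.7/10) = 18.62
Friis cascade:
  F = 1.390 + (1.279 − 1)/0.7194 + (1.507 − 1)/150.3 = 1.782
NF = 10 log₁₀(1.782) = 2.51 dB

2.51 dB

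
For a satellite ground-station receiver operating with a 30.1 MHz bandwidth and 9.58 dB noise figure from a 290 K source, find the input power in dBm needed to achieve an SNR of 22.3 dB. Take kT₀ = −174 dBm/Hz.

Sensitivity = −174 + 10 log₁₀(B) + NF + SNR_min
= −174 + 74.79 + 9.58 + 22.3
= −67.33 dBm → −67.3 dBm

−67.3 dBm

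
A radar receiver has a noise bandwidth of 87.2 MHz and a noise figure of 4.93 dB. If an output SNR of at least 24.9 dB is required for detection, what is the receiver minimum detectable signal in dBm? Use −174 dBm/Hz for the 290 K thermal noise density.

−64.8 dBm

Sensitivity = −174 + 10 log₁₀(B) + NF + SNR_min
= −174 + 79.41 + 4.93 + 24.9
= −64.76 dBm → −64.8 dBm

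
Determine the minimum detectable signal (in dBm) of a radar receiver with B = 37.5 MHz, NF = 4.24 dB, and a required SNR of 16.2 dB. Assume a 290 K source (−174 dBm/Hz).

Sensitivity = −174 + 10 log₁₀(B) + NF + SNR_min
= −174 + 75.74 + 4.24 + 16.2
= −77.82 dBm → −77.8 dBm

−77.8 dBm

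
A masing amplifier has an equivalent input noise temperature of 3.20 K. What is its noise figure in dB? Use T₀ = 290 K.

F = 1 + T_e/T₀ = 1 + 3.20/290 = 1.01103
NF = 10 log₁₀(1.01103) = 0.048 dB

0.048 dB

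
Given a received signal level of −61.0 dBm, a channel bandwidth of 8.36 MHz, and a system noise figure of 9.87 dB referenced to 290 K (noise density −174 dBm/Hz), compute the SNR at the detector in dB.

Noise floor: N = −174 + 10 log₁₀(B) + NF
10 log₁₀(8.36×10⁶) = 69.22 dB
N = −174 + 69.22 + 9.87 = −94.91 dBm
SNR = P_sig − N = −61.0 − (−94.91) = 33.91 dB → 33.9 dB

33.9 dB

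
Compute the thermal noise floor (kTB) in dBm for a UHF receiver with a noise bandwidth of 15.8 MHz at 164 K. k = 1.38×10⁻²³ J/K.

−104.5 dBm

P_n = kTB = 1.38×10⁻²³ × 164 × 1.58×10⁷ = 3.58×10⁻¹⁴ W
In dBm: 10 log₁₀(3.58×10⁻¹⁴ / 10⁻³) = −104.5 dBm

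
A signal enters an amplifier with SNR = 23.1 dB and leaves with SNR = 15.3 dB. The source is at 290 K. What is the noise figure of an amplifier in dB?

7.8 dB

NF (dB) = SNR_in(dB) − SNR_out(dB) when the source is at T₀
NF = 23.1 − 15.3 = 7.8 dB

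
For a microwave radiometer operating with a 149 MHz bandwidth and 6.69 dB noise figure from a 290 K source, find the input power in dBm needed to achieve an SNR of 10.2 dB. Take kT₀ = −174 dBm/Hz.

Sensitivity = −174 + 10 log₁₀(B) + NF + SNR_min
= −174 + 81.73 + 6.69 + 10.2
= −75.38 dBm → −75.4 dBm

−75.4 dBm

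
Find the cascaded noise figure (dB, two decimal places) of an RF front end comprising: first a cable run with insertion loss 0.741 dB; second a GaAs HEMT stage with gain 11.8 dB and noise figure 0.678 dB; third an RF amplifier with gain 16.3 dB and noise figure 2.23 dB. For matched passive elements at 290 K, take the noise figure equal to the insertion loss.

Convert to linear (a loss of L dB is a gain of −L dB): F_i = 10^(NF_i/10), G_i = 10^(G_i,dB/10)
  Stage 1: F_1 = 10^(0.741/10) = 1.186, G_1 = 10^(−0.741/10) = 0.8431
  Stage 2: F_2 = 10^(0.678/10) = 1.169, G_2 = 10^(11.8/10) = 15.14
  Stage 3: F_3 = 10^(2.23/10) = 1.671, G_3 = 10^(16.3/10) = 42.66
Friis cascade:
  F = 1.186 + (1.169 − 1)/0.8431 + (1.671 − 1)/12.76 = 1.439
NF = 10 log₁₀(1.439) = 1.58 dB

1.58 dB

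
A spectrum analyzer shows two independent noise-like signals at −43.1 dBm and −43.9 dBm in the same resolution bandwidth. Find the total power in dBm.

−40.5 dBm

Convert to linear, add, convert back:
P₁ = 4.90×10⁻⁸ W, P₂ = 4.07×10⁻⁸ W
P_tot = 8.97×10⁻⁸ W → 10 log₁₀(P_tot / 10⁻³) = −40.5 dBm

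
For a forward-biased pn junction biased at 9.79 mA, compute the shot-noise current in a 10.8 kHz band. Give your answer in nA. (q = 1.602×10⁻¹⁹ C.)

5.82 nA

I_n = √(2qI·B)
2qI·B = 2 × 1.602×10⁻¹⁹ × 9.79×10⁻³ × 1.08×10⁴ = 3.39×10⁻¹⁷ A²
I_n = √(3.39×10⁻¹⁷) = 5.82×10⁻⁹ A = 5.82 nA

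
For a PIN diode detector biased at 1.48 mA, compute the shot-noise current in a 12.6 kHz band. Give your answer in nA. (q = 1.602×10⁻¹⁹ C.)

2.44 nA

I_n = √(2qI·B)
2qI·B = 2 × 1.602×10⁻¹⁹ × 1.48×10⁻³ × 1.26×10⁴ = 5.97×10⁻¹⁸ A²
I_n = √(5.97×10⁻¹⁸) = 2.44×10⁻⁹ A = 2.44 nA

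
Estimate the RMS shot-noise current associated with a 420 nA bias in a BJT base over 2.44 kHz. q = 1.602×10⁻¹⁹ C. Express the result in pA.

I_n = √(2qI·B)
2qI·B = 2 × 1.602×10⁻¹⁹ × 4.20×10⁻⁷ × 2.44×10³ = 3.28×10⁻²² A²
I_n = √(3.28×10⁻²²) = 1.81×10⁻¹¹ A = 18.1 pA

18.1 pA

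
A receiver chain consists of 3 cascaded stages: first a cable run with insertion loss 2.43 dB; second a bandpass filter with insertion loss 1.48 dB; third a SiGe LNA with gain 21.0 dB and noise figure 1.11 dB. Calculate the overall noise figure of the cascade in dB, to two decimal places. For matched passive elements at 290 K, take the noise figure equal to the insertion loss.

5.02 dB

Convert to linear (a loss of L dB is a gain of −L dB): F_i = 10^(NF_i/10), G_i = 10^(G_i,dB/10)
  Stage 1: F_1 = 10^(2.43/10) = 1.750, G_1 = 10^(−2.43/10) = 0.5715
  Stage 2: F_2 = 10^(1.48/10) = 1.406, G_2 = 10^(−1.48/10) = 0.7112
  Stage 3: F_3 = 10^(1.11/10) = 1.291, G_3 = 10^(21.0/10) = 125.9
Friis cascade:
  F = 1.750 + (1.406 − 1)/0.5715 + (1.291 − 1)/0.4064 = 3.177
NF = 10 log₁₀(3.177) = 5.02 dB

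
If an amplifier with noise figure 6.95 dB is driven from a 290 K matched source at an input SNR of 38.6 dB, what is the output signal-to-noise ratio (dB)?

By definition F = SNR_in/SNR_out, so in dB: SNR_out = SNR_in − NF
SNR_out = 38.6 − 6.95 = 31.65 dB

31.65 dB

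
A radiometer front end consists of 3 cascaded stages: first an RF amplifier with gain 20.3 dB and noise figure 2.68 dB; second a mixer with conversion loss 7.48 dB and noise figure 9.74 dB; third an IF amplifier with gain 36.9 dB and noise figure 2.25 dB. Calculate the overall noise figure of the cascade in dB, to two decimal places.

Convert to linear (a loss of L dB is a gain of −L dB): F_i = 10^(NF_i/10), G_i = 10^(G_i,dB/10)
  Stage 1: F_1 = 10^(2.68/10) = 1.854, G_1 = 10^(20.3/10) = 107.2
  Stage 2: F_2 = 10^(9.74/10) = 9.419, G_2 = 10^(−7.48/10) = 0.1786
  Stage 3: F_3 = 10^(2.25/10) = 1.679, G_3 = 10^(36.9/10) = 4898
Friis cascade:
  F = 1.854 + (9.419 − 1)/107.2 + (1.679 − 1)/19.14 = 1.968
NF = 10 log₁₀(1.968) = 2.94 dB

2.94 dB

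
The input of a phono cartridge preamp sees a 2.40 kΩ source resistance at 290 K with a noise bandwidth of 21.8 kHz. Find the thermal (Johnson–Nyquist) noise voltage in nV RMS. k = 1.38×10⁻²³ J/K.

915 nV

V_n = √(4kTRB)
4kTRB = 4 × 1.38×10⁻²³ × 290 × 2.40×10³ × 2.18×10⁴ = 8.38×10⁻¹³ V²
V_n = √(8.38×10⁻¹³) = 9.15×10⁻⁷ V = 915 nV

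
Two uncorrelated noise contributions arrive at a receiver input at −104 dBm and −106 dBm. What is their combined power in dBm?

Convert to linear, add, convert back:
P₁ = 3.98×10⁻¹⁴ W, P₂ = 2.51×10⁻¹⁴ W
P_tot = 6.49×10⁻¹⁴ W → 10 log₁₀(P_tot / 10⁻³) = −101.9 dBm

−101.9 dBm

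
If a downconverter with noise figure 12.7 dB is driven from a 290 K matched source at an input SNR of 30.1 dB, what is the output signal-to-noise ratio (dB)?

17.4 dB

By definition F = SNR_in/SNR_out, so in dB: SNR_out = SNR_in − NF
SNR_out = 30.1 − 12.7 = 17.4 dB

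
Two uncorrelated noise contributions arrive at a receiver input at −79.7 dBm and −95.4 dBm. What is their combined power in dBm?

Convert to linear, add, convert back:
P₁ = 1.07×10⁻¹¹ W, P₂ = 2.88×10⁻¹³ W
P_tot = 1.10×10⁻¹¹ W → 10 log₁₀(P_tot / 10⁻³) = −79.6 dBm

−79.6 dBm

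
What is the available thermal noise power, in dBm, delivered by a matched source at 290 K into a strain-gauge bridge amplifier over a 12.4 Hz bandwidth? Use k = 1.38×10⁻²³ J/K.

−163.0 dBm

P_n = kTB = 1.38×10⁻²³ × 290 × 1.24×10¹ = 4.96×10⁻²⁰ W
In dBm: 10 log₁₀(4.96×10⁻²⁰ / 10⁻³) = −163.0 dBm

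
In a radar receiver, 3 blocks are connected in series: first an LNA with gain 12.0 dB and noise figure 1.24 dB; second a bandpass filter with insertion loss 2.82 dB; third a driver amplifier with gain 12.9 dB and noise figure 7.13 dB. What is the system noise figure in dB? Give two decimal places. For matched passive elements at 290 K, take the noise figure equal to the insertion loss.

2.77 dB

Convert to linear (a loss of L dB is a gain of −L dB): F_i = 10^(NF_i/10), G_i = 10^(G_i,dB/10)
  Stage 1: F_1 = 10^(1.24/10) = 1.330, G_1 = 10^(12.0/10) = 15.85
  Stage 2: F_2 = 10^(2.82/10) = 1.914, G_2 = 10^(−2.82/10) = 0.5224
  Stage 3: F_3 = 10^(7.13/10) = 5.164, G_3 = 10^(12.9/10) = 19.50
Friis cascade:
  F = 1.330 + (1.914 − 1)/15.85 + (5.164 − 1)/8.279 = 1.891
NF = 10 log₁₀(1.891) = 2.77 dB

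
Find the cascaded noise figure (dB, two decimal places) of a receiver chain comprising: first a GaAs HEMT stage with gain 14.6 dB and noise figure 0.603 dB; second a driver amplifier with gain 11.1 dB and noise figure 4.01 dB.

0.80 dB

Convert to linear (a loss of L dB is a gain of −L dB): F_i = 10^(NF_i/10), G_i = 10^(G_i,dB/10)
  Stage 1: F_1 = 10^(0.603/10) = 1.149, G_1 = 10^(14.6/10) = 28.84
  Stage 2: F_2 = 10^(4.01/10) = 2.518, G_2 = 10^(11.1/10) = 12.88
Friis cascade:
  F = 1.149 + (2.518 − 1)/28.84 = 1.202
NF = 10 log₁₀(1.202) = 0.80 dB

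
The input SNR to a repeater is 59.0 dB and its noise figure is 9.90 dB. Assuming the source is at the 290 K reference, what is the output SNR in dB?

49.10 dB

By definition F = SNR_in/SNR_out, so in dB: SNR_out = SNR_in − NF
SNR_out = 59.0 − 9.90 = 49.10 dB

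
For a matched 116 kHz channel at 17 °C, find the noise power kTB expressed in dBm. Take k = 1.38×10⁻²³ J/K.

T = 17 °C + 273.15 = 290.15 K
P_n = kTB = 1.38×10⁻²³ × 290.15 × 1.16×10⁵ = 4.64×10⁻¹⁶ W
In dBm: 10 log₁₀(4.64×10⁻¹⁶ / 10⁻³) = −123.3 dBm

−123.3 dBm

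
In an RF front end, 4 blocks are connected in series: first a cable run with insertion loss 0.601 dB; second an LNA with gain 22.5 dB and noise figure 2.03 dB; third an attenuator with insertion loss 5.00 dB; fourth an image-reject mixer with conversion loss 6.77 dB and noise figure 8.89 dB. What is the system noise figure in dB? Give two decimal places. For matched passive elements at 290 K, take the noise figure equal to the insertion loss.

2.98 dB

Convert to linear (a loss of L dB is a gain of −L dB): F_i = 10^(NF_i/10), G_i = 10^(G_i,dB/10)
  Stage 1: F_1 = 10^(0.601/10) = 1.148, G_1 = 10^(−0.601/10) = 0.8708
  Stage 2: F_2 = 10^(2.03/10) = 1.596, G_2 = 10^(22.5/10) = 177.8
  Stage 3: F_3 = 10^(5.00/10) = 3.162, G_3 = 10^(−5.00/10) = 0.3162
  Stage 4: F_4 = 10^(8.89/10) = 7.745, G_4 = 10^(−6.77/10) = 0.2104
Friis cascade:
  F = 1.148 + (1.596 − 1)/0.8708 + (3.162 − 1)/154.8 + (7.745 − 1)/48.97 = 1.984
NF = 10 log₁₀(1.984) = 2.98 dB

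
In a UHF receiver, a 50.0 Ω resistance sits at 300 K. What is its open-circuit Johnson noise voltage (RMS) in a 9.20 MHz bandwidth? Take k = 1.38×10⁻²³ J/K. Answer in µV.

V_n = √(4kTRB)
4kTRB = 4 × 1.38×10⁻²³ × 300 × 5.00×10¹ × 9.20×10⁶ = 7.62×10⁻¹² V²
V_n = √(7.62×10⁻¹²) = 2.76×10⁻⁶ V = 2.76 µV

2.76 µV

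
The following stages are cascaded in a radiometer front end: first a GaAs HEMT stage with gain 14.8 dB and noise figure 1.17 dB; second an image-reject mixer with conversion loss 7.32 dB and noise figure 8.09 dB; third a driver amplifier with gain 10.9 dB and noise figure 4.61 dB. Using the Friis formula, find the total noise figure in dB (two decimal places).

Convert to linear (a loss of L dB is a gain of −L dB): F_i = 10^(NF_i/10), G_i = 10^(G_i,dB/10)
  Stage 1: F_1 = 10^(1.17/10) = 1.309, G_1 = 10^(14.8/10) = 30.20
  Stage 2: F_2 = 10^(8.09/10) = 6.442, G_2 = 10^(−7.32/10) = 0.1854
  Stage 3: F_3 = 10^(4.61/10) = 2.891, G_3 = 10^(10.9/10) = 12.30
Friis cascade:
  F = 1.309 + (6.442 − 1)/30.20 + (2.891 − 1)/5.598 = 1.827
NF = 10 log₁₀(1.827) = 2.62 dB

2.62 dB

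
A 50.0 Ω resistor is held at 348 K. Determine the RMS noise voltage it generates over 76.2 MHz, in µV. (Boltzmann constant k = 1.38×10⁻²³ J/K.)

8.56 µV

V_n = √(4kTRB)
4kTRB = 4 × 1.38×10⁻²³ × 348 × 5.00×10¹ × 7.62×10⁷ = 7.32×10⁻¹¹ V²
V_n = √(7.32×10⁻¹¹) = 8.56×10⁻⁶ V = 8.56 µV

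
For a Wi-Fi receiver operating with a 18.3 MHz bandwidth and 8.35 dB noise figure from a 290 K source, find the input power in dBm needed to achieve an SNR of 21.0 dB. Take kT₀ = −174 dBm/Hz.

−72.0 dBm

Sensitivity = −174 + 10 log₁₀(B) + NF + SNR_min
= −174 + 72.62 + 8.35 + 21.0
= −72.03 dBm → −72.0 dBm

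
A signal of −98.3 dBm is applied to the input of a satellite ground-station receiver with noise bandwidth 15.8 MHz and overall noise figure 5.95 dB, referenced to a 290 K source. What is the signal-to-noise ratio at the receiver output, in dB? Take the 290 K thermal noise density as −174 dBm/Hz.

−2.2 dB

Noise floor: N = −174 + 10 log₁₀(B) + NF
10 log₁₀(1.58×10⁷) = 71.99 dB
N = −174 + 71.99 + 5.95 = −96.06 dBm
SNR = P_sig − N = −98.3 − (−96.06) = −2.24 dB → −2.2 dB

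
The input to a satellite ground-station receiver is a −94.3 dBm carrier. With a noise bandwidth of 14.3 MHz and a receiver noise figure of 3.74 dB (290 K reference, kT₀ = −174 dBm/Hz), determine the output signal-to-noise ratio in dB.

4.4 dB

Noise floor: N = −174 + 10 log₁₀(B) + NF
10 log₁₀(1.43×10⁷) = 71.55 dB
N = −174 + 71.55 + 3.74 = −98.71 dBm
SNR = P_sig − N = −94.3 − (−98.71) = 4.41 dB → 4.4 dB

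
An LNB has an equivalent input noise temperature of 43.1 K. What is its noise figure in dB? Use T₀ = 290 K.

0.602 dB

F = 1 + T_e/T₀ = 1 + 43.1/290 = 1.14862
NF = 10 log₁₀(1.14862) = 0.602 dB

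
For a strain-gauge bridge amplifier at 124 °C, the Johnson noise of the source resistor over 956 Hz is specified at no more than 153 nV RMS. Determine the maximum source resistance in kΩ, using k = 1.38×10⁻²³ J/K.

1.12 kΩ

T = 124 °C + 273.15 = 397.15 K
Johnson–Nyquist: V_n = √(4kTRB) ⇒ R = V_n² / (4kTB)
4kTB = 4 × 1.38×10⁻²³ × 397.15 × 9.56×10² = 2.10×10⁻¹⁷
R = (1.53×10⁻⁷)² / 2.10×10⁻¹⁷ = 1.12×10³ Ω = 1.12 kΩ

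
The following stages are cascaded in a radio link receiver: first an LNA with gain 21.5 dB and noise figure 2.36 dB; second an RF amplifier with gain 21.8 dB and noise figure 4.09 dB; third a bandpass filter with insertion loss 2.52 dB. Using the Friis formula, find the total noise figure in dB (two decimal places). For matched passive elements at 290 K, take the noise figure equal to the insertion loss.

Convert to linear (a loss of L dB is a gain of −L dB): F_i = 10^(NF_i/10), G_i = 10^(G_i,dB/10)
  Stage 1: F_1 = 10^(2.36/10) = 1.722, G_1 = 10^(21.5/10) = 141.3
  Stage 2: F_2 = 10^(4.09/10) = 2.564, G_2 = 10^(21.8/10) = 151.4
  Stage 3: F_3 = 10^(2.52/10) = 1.786, G_3 = 10^(−2.52/10) = 0.5598
Friis cascade:
  F = 1.722 + (2.564 − 1)/141.3 + (1.786 − 1)/2.138×10⁴ = 1.733
NF = 10 log₁₀(1.733) = 2.39 dB

2.39 dB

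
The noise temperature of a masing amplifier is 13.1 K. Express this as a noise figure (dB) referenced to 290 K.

0.192 dB

F = 1 + T_e/T₀ = 1 + 13.1/290 = 1.04517
NF = 10 log₁₀(1.04517) = 0.192 dB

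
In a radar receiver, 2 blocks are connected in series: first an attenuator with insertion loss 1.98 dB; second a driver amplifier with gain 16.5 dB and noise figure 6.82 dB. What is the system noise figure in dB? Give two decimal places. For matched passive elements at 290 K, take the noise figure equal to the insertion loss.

Convert to linear (a loss of L dB is a gain of −L dB): F_i = 10^(NF_i/10), G_i = 10^(G_i,dB/10)
  Stage 1: F_1 = 10^(1.98/10) = 1.578, G_1 = 10^(−1.98/10) = 0.6339
  Stage 2: F_2 = 10^(6.82/10) = 4.808, G_2 = 10^(16.5/10) = 44.67
Friis cascade:
  F = 1.578 + (4.808 − 1)/0.6339 = 7.586
NF = 10 log₁₀(7.586) = 8.80 dB

8.80 dB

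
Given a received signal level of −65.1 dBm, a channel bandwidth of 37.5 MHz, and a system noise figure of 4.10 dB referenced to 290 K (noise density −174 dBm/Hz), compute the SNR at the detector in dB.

Noise floor: N = −174 + 10 log₁₀(B) + NF
10 log₁₀(3.75×10⁷) = 75.74 dB
N = −174 + 75.74 + 4.10 = −94.16 dBm
SNR = P_sig − N = −65.1 − (−94.16) = 29.06 dB → 29.1 dB

29.1 dB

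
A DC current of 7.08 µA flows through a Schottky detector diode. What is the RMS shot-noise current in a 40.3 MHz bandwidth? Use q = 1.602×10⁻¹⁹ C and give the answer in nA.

9.56 nA

I_n = √(2qI·B)
2qI·B = 2 × 1.602×10⁻¹⁹ × 7.08×10⁻⁶ × 4.03×10⁷ = 9.14×10⁻¹⁷ A²
I_n = √(9.14×10⁻¹⁷) = 9.56×10⁻⁹ A = 9.56 nA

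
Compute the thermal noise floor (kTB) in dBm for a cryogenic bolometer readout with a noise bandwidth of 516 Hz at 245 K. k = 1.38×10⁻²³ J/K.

−147.6 dBm

P_n = kTB = 1.38×10⁻²³ × 245 × 5.16×10² = 1.74×10⁻¹⁸ W
In dBm: 10 log₁₀(1.74×10⁻¹⁸ / 10⁻³) = −147.6 dBm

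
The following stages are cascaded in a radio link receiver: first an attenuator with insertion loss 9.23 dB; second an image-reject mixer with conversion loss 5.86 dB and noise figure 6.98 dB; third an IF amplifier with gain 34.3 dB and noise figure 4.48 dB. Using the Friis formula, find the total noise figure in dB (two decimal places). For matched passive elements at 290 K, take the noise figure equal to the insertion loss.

Convert to linear (a loss of L dB is a gain of −L dB): F_i = 10^(NF_i/10), G_i = 10^(G_i,dB/10)
  Stage 1: F_1 = 10^(9.23/10) = 8.375, G_1 = 10^(−9.23/10) = 0.1194
  Stage 2: F_2 = 10^(6.98/10) = 4.989, G_2 = 10^(−5.86/10) = 0.2594
  Stage 3: F_3 = 10^(4.48/10) = 2.805, G_3 = 10^(34.3/10) = 2692
Friis cascade:
  F = 8.375 + (4.989 − 1)/0.1194 + (2.805 − 1)/0.03097 = 100.1
NF = 10 log₁₀(100.1) = 20.00 dB

20.00 dB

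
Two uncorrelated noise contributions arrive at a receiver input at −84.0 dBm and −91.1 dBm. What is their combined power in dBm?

Convert to linear, add, convert back:
P₁ = 3.98×10⁻¹² W, P₂ = 7.76×10⁻¹³ W
P_tot = 4.76×10⁻¹² W → 10 log₁₀(P_tot / 10⁻³) = −83.2 dBm

−83.2 dBm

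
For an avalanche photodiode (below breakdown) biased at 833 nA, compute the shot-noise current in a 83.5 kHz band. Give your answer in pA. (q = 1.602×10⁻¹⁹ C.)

149 pA

I_n = √(2qI·B)
2qI·B = 2 × 1.602×10⁻¹⁹ × 8.33×10⁻⁷ × 8.35×10⁴ = 2.23×10⁻²⁰ A²
I_n = √(2.23×10⁻²⁰) = 1.49×10⁻¹⁰ A = 149 pA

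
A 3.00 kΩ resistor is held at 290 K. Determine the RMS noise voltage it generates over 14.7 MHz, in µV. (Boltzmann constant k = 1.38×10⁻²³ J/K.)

V_n = √(4kTRB)
4kTRB = 4 × 1.38×10⁻²³ × 290 × 3.00×10³ × 1.47×10⁷ = 7.06×10⁻¹⁰ V²
V_n = √(7.06×10⁻¹⁰) = 2.66×10⁻⁵ V = 26.6 µV

26.6 µV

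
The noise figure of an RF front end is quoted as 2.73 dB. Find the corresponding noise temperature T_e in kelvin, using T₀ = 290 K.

254 K

F = 10^(2.73/10) = 1.87499
T_e = (F − 1)·T₀ = (1.87499 − 1) × 290 = 254 K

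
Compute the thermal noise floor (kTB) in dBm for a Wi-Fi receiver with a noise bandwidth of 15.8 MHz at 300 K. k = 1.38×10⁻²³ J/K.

P_n = kTB = 1.38×10⁻²³ × 300 × 1.58×10⁷ = 6.54×10⁻¹⁴ W
In dBm: 10 log₁₀(6.54×10⁻¹⁴ / 10⁻³) = −101.8 dBm

−101.8 dBm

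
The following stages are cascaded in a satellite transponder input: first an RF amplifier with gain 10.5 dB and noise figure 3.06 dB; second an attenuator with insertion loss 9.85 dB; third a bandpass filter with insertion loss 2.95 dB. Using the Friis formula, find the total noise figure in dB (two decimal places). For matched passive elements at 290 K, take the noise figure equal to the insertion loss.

5.60 dB

Convert to linear (a loss of L dB is a gain of −L dB): F_i = 10^(NF_i/10), G_i = 10^(G_i,dB/10)
  Stage 1: F_1 = 10^(3.06/10) = 2.023, G_1 = 10^(10.5/10) = 11.22
  Stage 2: F_2 = 10^(9.85/10) = 9.661, G_2 = 10^(−9.85/10) = 0.1035
  Stage 3: F_3 = 10^(2.95/10) = 1.972, G_3 = 10^(−2.95/10) = 0.5070
Friis cascade:
  F = 2.023 + (9.661 − 1)/11.22 + (1.972 − 1)/1.161 = 3.632
NF = 10 log₁₀(3.632) = 5.60 dB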